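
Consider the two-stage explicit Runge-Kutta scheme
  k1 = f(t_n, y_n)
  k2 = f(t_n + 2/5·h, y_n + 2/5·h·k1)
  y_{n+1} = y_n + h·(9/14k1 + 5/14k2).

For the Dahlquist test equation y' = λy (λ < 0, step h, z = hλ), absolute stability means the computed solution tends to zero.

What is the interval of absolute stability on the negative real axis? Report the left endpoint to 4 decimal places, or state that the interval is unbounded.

Test eqn y'=λy, z=hλ:
  k1=λy_n ⇒ h·k1=z·y_n;  k2=λ(1+2/5z)y_n ⇒ h·k2=z(1+2/5z)y_n
  y_{n+1}/y_n = 1 + 9/14z + 5/14z(1+2/5z) = 1 + z + 1/7z²
  Hence R(z) = 1 + z + 1/7z².

Boundary: |R(x)|=1, x<0.
x=-1.6: |R|=0.2343
R=1: x+1/7x²=0 ⇒ x=−7=-7.0000; min R=1−1/(4·1/7)=-0.7500>−1
Confirm numerically:
  x=-4.864: |R|=0.48421 <1
  x=-4.816: |R|=0.50259 <1
  x=-3.040: |R|=0.71977 <1
  x=-7.508: |R|=1.54487 >1
  x=-7.447: |R|=1.47554 >1
  x=-7.260: |R|=1.26966 >1
Stable set (-7.0000, 0).

(-7.0000, 0).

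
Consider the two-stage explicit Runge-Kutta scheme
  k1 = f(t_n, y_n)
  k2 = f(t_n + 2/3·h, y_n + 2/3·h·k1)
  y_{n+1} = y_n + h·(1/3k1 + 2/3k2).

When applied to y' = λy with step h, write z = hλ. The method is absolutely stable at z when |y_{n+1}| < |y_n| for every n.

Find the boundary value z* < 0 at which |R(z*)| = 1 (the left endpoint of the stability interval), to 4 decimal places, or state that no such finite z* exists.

z* = -2.2500.

Set f=λy, z=hλ:
  k1=λy_n ⇒ h·k1=z·y_n;  k2=λ(1+2/3z)y_n ⇒ h·k2=z(1+2/3z)y_n
  y_{n+1}/y_n = 1 + 1/3z + 2/3z(1+2/3z) = 1 + z + 4/9z²
  ⇒ R(z) = 1 + z + 4/9z².

Boundary: |R(x)|=1, x<0.
x=-1.22: |R|=0.4415
R=1: x+4/9x²=0 ⇒ x=−9/4=-2.2500; min R=1−1/(4·4/9)=0.4375>−1
Confirm numerically:
  x=-1.807: |R|=0.64422 <1
  x=-1.586: |R|=0.53195 <1
  x=-1.278: |R|=0.44790 <1
  x=-1.066: |R|=0.43905 <1
  x=-2.610: |R|=1.41760 >1
  x=-2.414: |R|=1.17595 >1
So |R|<1 on (-2.2500, 0).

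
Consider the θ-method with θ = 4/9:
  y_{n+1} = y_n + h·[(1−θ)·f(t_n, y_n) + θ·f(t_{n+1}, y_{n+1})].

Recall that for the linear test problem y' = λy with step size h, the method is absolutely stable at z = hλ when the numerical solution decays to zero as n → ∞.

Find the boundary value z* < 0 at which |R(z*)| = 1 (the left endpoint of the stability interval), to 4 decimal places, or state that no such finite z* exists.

z* = -18.0000.

Test eqn y'=λy, z=hλ:
  y_{n+1} = y_n + z·[5/9·y_n + 4/9·y_{n+1}] ⇒ (1 − 4/9z)y_{n+1} = (1 + 5/9z)y_n
  so R(z) = (1 + 5/9z)/(1 − 4/9z).

Find x<0 with |R(x)|<1.
x=-1.04: |R|=0.2888
R=−1: 1+5/9x = −1+4/9x ⇒ -1/9x=2 ⇒ x=2/(-1/9)=-18.0000
Confirm numerically:
  x=-15.845: |R|=0.97023 <1
  x=-15.784: |R|=0.96928 <1
  x=-13.496: |R|=0.92849 <1
  x=-11.734: |R|=0.88798 <1
  x=-18.386: |R|=1.00468 >1
  x=-18.336: |R|=1.00408 >1
  x=-18.143: |R|=1.00175 >1
Interval (-18.0000, 0).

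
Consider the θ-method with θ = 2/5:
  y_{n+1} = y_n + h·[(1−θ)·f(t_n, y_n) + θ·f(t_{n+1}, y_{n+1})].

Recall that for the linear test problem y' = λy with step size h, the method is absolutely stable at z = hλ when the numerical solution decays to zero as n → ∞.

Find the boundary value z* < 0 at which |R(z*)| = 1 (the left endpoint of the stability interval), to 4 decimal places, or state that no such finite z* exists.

z* = -10.0000.

On y'=λy, z=hλ:
  y_{n+1} = y_n + z·[3/5·y_n + 2/5·y_{n+1}] ⇒ (1 − 2/5z)y_{n+1} = (1 + 3/5z)y_n
  R(z) = (1 + 3/5z)/(1 − 2/5z).

Find x<0 with |R(x)|<1.
x=-1.28: |R|=0.1534
R=−1: 1+3/5x = −1+2/5x ⇒ -1/5x=2 ⇒ x=2/(-1/5)=-10.0000
Confirm numerically:
  x=-6.100: |R|=0.77326 <1
  x=-5.203: |R|=0.68863 <1
  x=-4.395: |R|=0.59355 <1
  x=-10.588: |R|=1.02246 >1
  x=-10.407: |R|=1.01577 >1
So |R|<1 on (-10.0000, 0).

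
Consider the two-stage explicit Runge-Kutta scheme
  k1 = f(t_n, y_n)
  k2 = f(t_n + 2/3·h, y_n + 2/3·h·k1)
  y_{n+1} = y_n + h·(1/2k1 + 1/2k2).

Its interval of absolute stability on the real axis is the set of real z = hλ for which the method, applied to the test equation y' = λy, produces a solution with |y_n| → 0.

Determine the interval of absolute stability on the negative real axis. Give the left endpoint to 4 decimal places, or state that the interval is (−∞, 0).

(-3.0000, 0).

With y'=λy (z=hλ):
  k1=λy_n ⇒ h·k1=z·y_n;  k2=λ(1+2/3z)y_n ⇒ h·k2=z(1+2/3z)y_n
  y_{n+1}/y_n = 1 + 1/2z + 1/2z(1+2/3z) = 1 + z + 1/3z²
  Hence R(z) = 1 + z + 1/3z².

Find x<0 with |R(x)|<1.
x=-1.54: |R|=0.2505
R=1: x+1/3x²=0 ⇒ x=−3=-3.0000; min R=1−1/(4·1/3)=0.2500>−1
Confirm numerically:
  x=-2.753: |R|=0.77334 <1
  x=-2.547: |R|=0.61540 <1
  x=-2.477: |R|=0.56818 <1
  x=-3.196: |R|=1.20881 >1
  x=-3.175: |R|=1.18521 >1
So |R|<1 on (-3.0000, 0).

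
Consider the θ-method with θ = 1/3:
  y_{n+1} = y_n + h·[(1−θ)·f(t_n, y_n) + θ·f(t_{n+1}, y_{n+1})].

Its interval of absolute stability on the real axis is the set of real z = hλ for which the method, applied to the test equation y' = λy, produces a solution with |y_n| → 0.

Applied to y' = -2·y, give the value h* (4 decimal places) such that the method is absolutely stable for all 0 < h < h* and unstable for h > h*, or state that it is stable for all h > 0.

(-6.0000,0); λ=-2 ⇒ h* = (6)/2 = 3.0000.

On y'=λy, z=hλ:
  y_{n+1} = y_n + z·[2/3·y_n + 1/3·y_{n+1}] ⇒ (1 − 1/3z)y_{n+1} = (1 + 2/3z)y_n
  R(z) = (1 + 2/3z)/(1 − 1/3z).

Find x<0 with |R(x)|<1.
x=-1.47: |R|=0.0134
R=−1: 1+2/3x = −1+1/3x ⇒ -1/3x=2 ⇒ x=2/(-1/3)=-6.0000
Confirm numerically:
  x=-5.409: |R|=0.92972 <1
  x=-5.132: |R|=0.89326 <1
  x=-3.713: |R|=0.65932 <1
  x=-2.464: |R|=0.35286 <1
  x=-6.553: |R|=1.05789 >1
  x=-6.379: |R|=1.04041 >1
  x=-6.158: |R|=1.01725 >1
So |R|<1 on (-6.0000, 0).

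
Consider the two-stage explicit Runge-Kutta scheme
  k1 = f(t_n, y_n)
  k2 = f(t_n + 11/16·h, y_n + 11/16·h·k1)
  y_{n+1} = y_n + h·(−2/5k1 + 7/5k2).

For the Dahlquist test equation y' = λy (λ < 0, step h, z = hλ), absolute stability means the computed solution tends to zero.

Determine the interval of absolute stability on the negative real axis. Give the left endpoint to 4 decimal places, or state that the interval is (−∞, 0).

Set f=λy, z=hλ:
  k1=λy_n ⇒ h·k1=z·y_n;  k2=λ(1+11/16z)y_n ⇒ h·k2=z(1+11/16z)y_n
  y_{n+1}/y_n = 1 − 2/5z + 7/5z(1+11/16z) = 1 + z + 77/80z²
  ⇒ R(z) = 1 + z + 77/80z².

Solve |R(x)|<1 on ℝ⁻.
x=-0.37: |R|=0.7618
R=1: x+77/80x²=0 ⇒ x=−80/77=-1.0390; min R=1−1/(4·77/80)=0.7403>−1
Confirm numerically:
  x=-0.988: |R|=0.95154 <1
  x=-0.712: |R|=0.77593 <1
  x=-0.557: |R|=0.74161 <1
  x=-1.538: |R|=1.73874 >1
  x=-1.153: |R|=1.12656 >1
  x=-1.063: |R|=1.02460 >1
So |R|<1 on (-1.0390, 0).

z∈(-1.0390,0).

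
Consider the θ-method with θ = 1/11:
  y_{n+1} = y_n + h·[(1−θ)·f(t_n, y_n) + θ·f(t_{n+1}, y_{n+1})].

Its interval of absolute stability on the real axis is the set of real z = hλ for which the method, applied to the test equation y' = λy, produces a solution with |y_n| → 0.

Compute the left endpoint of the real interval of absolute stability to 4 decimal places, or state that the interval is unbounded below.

Set f=λy, z=hλ:
  y_{n+1} = y_n + z·[10/11·y_n + 1/11·y_{n+1}] ⇒ (1 − 1/11z)y_{n+1} = (1 + 10/11z)y_n
  ⇒ R(z) = (1 + 10/11z)/(1 − 1/11z).

Need |R(x)|<1, x<0.
x=-1.56: |R|=0.3662
R=−1: 1+10/11x = −1+1/11x ⇒ -9/11x=2 ⇒ x=2/(-9/11)=-2.4444
Confirm numerically:
  x=-2.059: |R|=0.73436 <1
  x=-1.999: |R|=0.69159 <1
  x=-1.839: |R|=0.57559 <1
  x=-3.043: |R|=1.38361 >1
  x=-2.863: |R|=1.27173 >1
  x=-2.563: |R|=1.07867 >1
Stable set (-2.4444, 0).

left endpoint -2.4444.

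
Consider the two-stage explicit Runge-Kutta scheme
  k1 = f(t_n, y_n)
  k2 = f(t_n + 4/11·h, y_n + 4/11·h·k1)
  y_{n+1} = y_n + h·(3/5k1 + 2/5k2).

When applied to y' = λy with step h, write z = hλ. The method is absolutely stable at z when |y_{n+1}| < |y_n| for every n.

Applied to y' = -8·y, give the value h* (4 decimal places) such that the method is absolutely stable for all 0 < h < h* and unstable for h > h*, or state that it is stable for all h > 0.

Test eqn y'=λy, z=hλ:
  k1=λy_n ⇒ h·k1=z·y_n;  k2=λ(1+4/11z)y_n ⇒ h·k2=z(1+4/11z)y_n
  y_{n+1}/y_n = 1 + 3/5z + 2/5z(1+4/11z) = 1 + z + 8/55z²
  ⇒ R(z) = 1 + z + 8/55z².

Boundary: |R(x)|=1, x<0.
x=-1.43: |R|=0.1326
R=1: x+8/55x²=0 ⇒ x=−55/8=-6.8750; min R=1−1/(4·8/55)=-0.7188>−1
Confirm numerically:
  x=-5.514: |R|=0.09157 <1
  x=-3.786: |R|=0.70108 <1
  x=-3.683: |R|=0.70998 <1
  x=-3.331: |R|=0.71710 <1
  x=-7.351: |R|=1.50896 >1
  x=-7.113: |R|=1.24624 >1
  x=-7.063: |R|=1.19314 >1
Stable set (-6.8750, 0).

(-6.8750,0); λ=-8 ⇒ h* = (55/8)/8 = 0.8594.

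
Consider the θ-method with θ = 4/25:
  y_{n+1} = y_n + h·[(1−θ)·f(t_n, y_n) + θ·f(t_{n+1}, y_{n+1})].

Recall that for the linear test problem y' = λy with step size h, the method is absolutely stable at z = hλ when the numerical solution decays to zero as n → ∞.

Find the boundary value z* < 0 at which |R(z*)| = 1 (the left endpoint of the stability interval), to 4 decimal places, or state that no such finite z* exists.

z* = -2.9412.

With y'=λy (z=hλ):
  y_{n+1} = y_n + z·[21/25·y_n + 4/25·y_{n+1}] ⇒ (1 − 4/25z)y_{n+1} = (1 + 21/25z)y_n
  ⇒ R(z) = (1 + 21/25z)/(1 − 4/25z).

Need |R(x)|<1, x<0.
x=-0.74: |R|=0.3383
R=−1: 1+21/25x = −1+4/25x ⇒ -17/25x=2 ⇒ x=2/(-17/25)=-2.9412
Confirm numerically:
  x=-1.972: |R|=0.49903 <1
  x=-1.575: |R|=0.25799 <1
  x=-1.493: |R|=0.20512 <1
  x=-1.379: |R|=0.12974 <1
  x=-3.440: |R|=1.21878 >1
  x=-3.177: |R|=1.10632 >1
  x=-2.982: |R|=1.01879 >1
Stable set (-2.9412, 0).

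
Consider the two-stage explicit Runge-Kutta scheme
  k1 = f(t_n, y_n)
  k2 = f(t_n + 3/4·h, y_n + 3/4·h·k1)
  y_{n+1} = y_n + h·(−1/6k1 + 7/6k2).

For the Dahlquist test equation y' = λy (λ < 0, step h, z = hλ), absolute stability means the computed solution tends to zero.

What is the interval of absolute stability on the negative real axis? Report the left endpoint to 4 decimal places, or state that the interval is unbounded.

z∈(-1.1429,0).

On y'=λy, z=hλ:
  k1=λy_n ⇒ h·k1=z·y_n;  k2=λ(1+3/4z)y_n ⇒ h·k2=z(1+3/4z)y_n
  y_{n+1}/y_n = 1 − 1/6z + 7/6z(1+3/4z) = 1 + z + 7/8z²
  ⇒ R(z) = 1 + z + 7/8z².

Need |R(x)|<1, x<0.
x=-0.34: |R|=0.7611
R=1: x+7/8x²=0 ⇒ x=−8/7=-1.1429; min R=1−1/(4·7/8)=0.7143>−1
Confirm numerically:
  x=-0.956: |R|=0.84369 <1
  x=-0.745: |R|=0.74065 <1
  x=-0.661: |R|=0.72131 <1
  x=-1.685: |R|=1.79932 >1
  x=-1.553: |R|=1.55733 >1
  x=-1.254: |R|=1.12195 >1
So |R|<1 on (-1.1429, 0).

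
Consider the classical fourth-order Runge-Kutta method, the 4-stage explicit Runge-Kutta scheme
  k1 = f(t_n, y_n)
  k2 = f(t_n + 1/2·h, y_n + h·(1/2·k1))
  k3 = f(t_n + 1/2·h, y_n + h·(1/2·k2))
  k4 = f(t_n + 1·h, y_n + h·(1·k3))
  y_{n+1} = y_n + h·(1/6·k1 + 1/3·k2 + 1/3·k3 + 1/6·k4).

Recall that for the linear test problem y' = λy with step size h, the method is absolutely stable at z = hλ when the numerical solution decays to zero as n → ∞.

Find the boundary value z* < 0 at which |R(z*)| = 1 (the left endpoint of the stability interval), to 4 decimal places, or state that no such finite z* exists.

z* = -2.7853.

With y'=λy (z=hλ):
  order 4, 4-stage ⇒ R(z)=1+z+z^2/2+z^3/6+z^4/24
  (e.g. R(-1.45)=0.27733, |R|=0.27733)

Find x<0 with |R(x)|<1.
x=-1.45: |R|=0.2773
|R(-2.11)|=0.3763 |R(-1.68)|=0.2728 |R(-1.33)|=0.2927
Bisect:
  x_lo=-3.2236 |R|=1.8884  x_hi=-0.2914 |R|=0.7472
  mid=-1.75749 |R|=0.27967 →hi
  mid=-2.49052 |R|=0.63923 →hi
  mid=-2.85704 |R|=1.11367 →lo
  mid=-2.67378 |R|=0.84448 →hi
  mid=-2.76541 |R|=0.97043 →hi
  mid=-2.81122 |R|=1.03980 →lo
  mid=-2.78832 |R|=1.00457 →lo
  ...
  [-2.78545,-2.78527] ⇒ x*=-2.7853
Interval (-2.7853, 0).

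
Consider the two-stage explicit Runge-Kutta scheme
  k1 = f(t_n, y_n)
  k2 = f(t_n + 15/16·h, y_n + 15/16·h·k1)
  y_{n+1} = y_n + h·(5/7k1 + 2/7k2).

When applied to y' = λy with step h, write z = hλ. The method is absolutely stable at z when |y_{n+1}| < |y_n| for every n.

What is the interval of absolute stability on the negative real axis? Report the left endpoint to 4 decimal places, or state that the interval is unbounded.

z∈(-3.7333,0).

Set f=λy, z=hλ:
  k1=λy_n ⇒ h·k1=z·y_n;  k2=λ(1+15/16z)y_n ⇒ h·k2=z(1+15/16z)y_n
  y_{n+1}/y_n = 1 + 5/7z + 2/7z(1+15/16z) = 1 + z + 15/56z²
  R(z) = 1 + z + 15/56z².

Solve |R(x)|<1 on ℝ⁻.
x=-1.43: |R|=0.1177
R=1: x+15/56x²=0 ⇒ x=−56/15=-3.7333; min R=1−1/(4·15/56)=0.0667>−1
Confirm numerically:
  x=-3.098: |R|=0.47279 <1
  x=-2.978: |R|=0.39749 <1
  x=-2.933: |R|=0.37124 <1
  x=-2.455: |R|=0.15938 <1
  x=-4.156: |R|=1.47052 >1
  x=-4.033: |R|=1.32372 >1
  x=-4.016: |R|=1.30407 >1
Stable set (-3.7333, 0).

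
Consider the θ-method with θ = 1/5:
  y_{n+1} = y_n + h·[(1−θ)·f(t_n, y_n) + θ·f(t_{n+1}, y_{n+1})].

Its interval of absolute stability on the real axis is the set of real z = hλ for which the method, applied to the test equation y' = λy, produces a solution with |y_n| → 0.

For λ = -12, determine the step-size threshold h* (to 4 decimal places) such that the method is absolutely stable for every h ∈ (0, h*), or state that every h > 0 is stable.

(-3.3333,0); λ=-12 ⇒ h* = (10/3)/12 = 0.2778.

Set f=λy, z=hλ:
  y_{n+1} = y_n + z·[4/5·y_n + 1/5·y_{n+1}] ⇒ (1 − 1/5z)y_{n+1} = (1 + 4/5z)y_n
  Hence R(z) = (1 + 4/5z)/(1 − 1/5z).

Find x<0 with |R(x)|<1.
x=-0.84: |R|=0.2808
R=−1: 1+4/5x = −1+1/5x ⇒ -3/5x=2 ⇒ x=2/(-3/5)=-3.3333
Confirm numerically:
  x=-2.956: |R|=0.85772 <1
  x=-2.410: |R|=0.62618 <1
  x=-1.891: |R|=0.37208 <1
  x=-1.796: |R|=0.32137 <1
  x=-3.691: |R|=1.12346 >1
  x=-3.559: |R|=1.07910 >1
  x=-3.478: |R|=1.05119 >1
Interval (-3.3333, 0).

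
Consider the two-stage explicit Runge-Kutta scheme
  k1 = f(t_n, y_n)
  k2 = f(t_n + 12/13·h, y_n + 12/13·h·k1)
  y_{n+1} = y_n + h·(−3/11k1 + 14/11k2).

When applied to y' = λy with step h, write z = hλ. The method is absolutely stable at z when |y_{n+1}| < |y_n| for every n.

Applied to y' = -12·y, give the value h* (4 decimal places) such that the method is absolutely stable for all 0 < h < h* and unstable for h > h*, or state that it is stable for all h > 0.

(-0.8512,0); λ=-12 ⇒ h* = (143/168)/12 = 0.0709.

On y'=λy, z=hλ:
  k1=λy_n ⇒ h·k1=z·y_n;  k2=λ(1+12/13z)y_n ⇒ h·k2=z(1+12/13z)y_n
  y_{n+1}/y_n = 1 − 3/11z + 14/11z(1+12/13z) = 1 + z + 168/143z²
  R(z) = 1 + z + 168/143z².

Boundary: |R(x)|=1, x<0.
x=-0.88: |R|=1.0298
R=1: x+168/143x²=0 ⇒ x=−143/168=-0.8512; min R=1−1/(4·168/143)=0.7872>−1
Confirm numerically:
  x=-0.642: |R|=0.84222 <1
  x=-0.640: |R|=0.84121 <1
  x=-0.636: |R|=0.83921 <1
  x=-1.132: |R|=1.37345 >1
  x=-1.098: |R|=1.31837 >1
  x=-0.986: |R|=1.15616 >1
Stable set (-0.8512, 0).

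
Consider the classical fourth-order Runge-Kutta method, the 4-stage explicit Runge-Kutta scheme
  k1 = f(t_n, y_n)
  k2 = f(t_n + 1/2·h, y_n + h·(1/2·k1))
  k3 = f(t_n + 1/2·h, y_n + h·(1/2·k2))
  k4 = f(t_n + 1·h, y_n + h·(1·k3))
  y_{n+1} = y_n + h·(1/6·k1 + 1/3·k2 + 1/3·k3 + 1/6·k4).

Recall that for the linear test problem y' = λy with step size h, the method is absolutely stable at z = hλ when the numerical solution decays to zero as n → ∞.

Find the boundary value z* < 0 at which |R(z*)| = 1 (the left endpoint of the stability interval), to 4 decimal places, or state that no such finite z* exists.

Test eqn y'=λy, z=hλ:
  order 4, 4-stage ⇒ R(z)=1+z+z^2/2+z^3/6+z^4/24
  (e.g. R(-1.65)=0.27140, |R|=0.27140)

Need |R(x)|<1, x<0.
x=-1.65: |R|=0.2714
|R(-2.44)|=0.5926 |R(-1.7)|=0.2742 |R(-1.5)|=0.2734
Bisect:
  x_lo=-3.5231 |R|=2.8139  x_hi=-0.3064 |R|=0.7361
  mid=-1.91471 |R|=0.30844 →hi
  mid=-2.71888 |R|=0.90440 →hi
  mid=-3.12097 |R|=1.63582 →lo
  mid=-2.91992 |R|=1.22269 →lo
  mid=-2.81940 |R|=1.05265 →lo
  mid=-2.76914 |R|=0.97592 →hi
  mid=-2.79427 |R|=1.01362 →lo
  ...
  [-2.78544,-2.78524] ⇒ x*=-2.7853
Interval (-2.7853, 0).

left endpoint -2.7853.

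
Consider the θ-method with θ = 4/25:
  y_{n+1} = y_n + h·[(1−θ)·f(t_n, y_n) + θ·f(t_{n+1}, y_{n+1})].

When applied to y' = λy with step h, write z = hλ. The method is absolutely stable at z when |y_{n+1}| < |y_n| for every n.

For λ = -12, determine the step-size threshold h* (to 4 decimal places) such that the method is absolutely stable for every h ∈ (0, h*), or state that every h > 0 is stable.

Test eqn y'=λy, z=hλ:
  y_{n+1} = y_n + z·[21/25·y_n + 4/25·y_{n+1}] ⇒ (1 − 4/25z)y_{n+1} = (1 + 21/25z)y_n
  ⇒ R(z) = (1 + 21/25z)/(1 − 4/25z).

Solve |R(x)|<1 on ℝ⁻.
x=-1.02: |R|=0.1231
R=−1: 1+21/25x = −1+4/25x ⇒ -17/25x=2 ⇒ x=2/(-17/25)=-2.9412
Confirm numerically:
  x=-2.817: |R|=0.94179 <1
  x=-2.632: |R|=0.85206 <1
  x=-1.666: |R|=0.31537 <1
  x=-3.532: |R|=1.25670 >1
  x=-3.386: |R|=1.19619 >1
  x=-3.163: |R|=1.10015 >1
So |R|<1 on (-2.9412, 0).

(-2.9412,0); λ=-12 ⇒ h* = (50/17)/12 = 0.2451.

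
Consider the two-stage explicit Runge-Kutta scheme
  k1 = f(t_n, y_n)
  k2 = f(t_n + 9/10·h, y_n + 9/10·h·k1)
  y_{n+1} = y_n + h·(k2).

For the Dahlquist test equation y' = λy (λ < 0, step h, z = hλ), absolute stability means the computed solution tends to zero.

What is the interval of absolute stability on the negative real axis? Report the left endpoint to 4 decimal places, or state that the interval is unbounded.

z∈(-1.1111,0).

With y'=λy (z=hλ):
  k1=λy_n ⇒ h·k1=z·y_n;  k2=λ(1+9/10z)y_n ⇒ h·k2=z(1+9/10z)y_n
  y_{n+1}/y_n = 1 + z(1+9/10z) = 1 + z + 9/10z²
  so R(z) = 1 + z + 9/10z².

Need |R(x)|<1, x<0.
x=-1.68: |R|=1.8602
R=1: x+9/10x²=0 ⇒ x=−10/9=-1.1111; min R=1−1/(4·9/10)=0.7222>−1
Confirm numerically:
  x=-0.845: |R|=0.79762 <1
  x=-0.780: |R|=0.76756 <1
  x=-0.758: |R|=0.75911 <1
  x=-0.514: |R|=0.72378 <1
  x=-1.651: |R|=1.80222 >1
  x=-1.572: |R|=1.65207 >1
  x=-1.329: |R|=1.26062 >1
So |R|<1 on (-1.1111, 0).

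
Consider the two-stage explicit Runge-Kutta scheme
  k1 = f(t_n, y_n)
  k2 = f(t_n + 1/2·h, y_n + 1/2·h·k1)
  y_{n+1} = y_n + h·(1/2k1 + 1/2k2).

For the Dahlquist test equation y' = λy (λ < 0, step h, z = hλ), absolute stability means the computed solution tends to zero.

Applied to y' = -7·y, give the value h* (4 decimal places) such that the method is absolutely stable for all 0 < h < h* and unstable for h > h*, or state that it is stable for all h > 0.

(-4.0000,0); λ=-7 ⇒ h* = (4)/7 = 0.5714.

With y'=λy (z=hλ):
  k1=λy_n ⇒ h·k1=z·y_n;  k2=λ(1+1/2z)y_n ⇒ h·k2=z(1+1/2z)y_n
  y_{n+1}/y_n = 1 + 1/2z + 1/2z(1+1/2z) = 1 + z + 1/4z²
  R(z) = 1 + z + 1/4z².

Need |R(x)|<1, x<0.
x=-0.47: |R|=0.5852
R=1: x+1/4x²=0 ⇒ x=−4=-4.0000; min R=1−1/(4·1/4)=0.0000>−1
Confirm numerically:
  x=-3.826: |R|=0.83357 <1
  x=-2.848: |R|=0.17978 <1
  x=-2.510: |R|=0.06502 <1
  x=-2.449: |R|=0.05040 <1
  x=-4.521: |R|=1.58886 >1
  x=-4.342: |R|=1.37124 >1
  x=-4.174: |R|=1.18157 >1
Stable set (-4.0000, 0).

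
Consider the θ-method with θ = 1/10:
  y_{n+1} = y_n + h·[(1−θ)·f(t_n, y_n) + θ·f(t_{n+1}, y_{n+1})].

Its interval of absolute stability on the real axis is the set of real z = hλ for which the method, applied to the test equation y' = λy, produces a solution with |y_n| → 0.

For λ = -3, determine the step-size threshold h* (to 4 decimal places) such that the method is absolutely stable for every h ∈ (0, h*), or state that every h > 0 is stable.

(-2.5000,0); λ=-3 ⇒ h* = (5/2)/3 = 0.8333.

Test eqn y'=λy, z=hλ:
  y_{n+1} = y_n + z·[9/10·y_n + 1/10·y_{n+1}] ⇒ (1 − 1/10z)y_{n+1} = (1 + 9/10z)y_n
  R(z) = (1 + 9/10z)/(1 − 1/10z).

Solve |R(x)|<1 on ℝ⁻.
x=-0.77: |R|=0.2851
R=−1: 1+9/10x = −1+1/10x ⇒ -4/5x=2 ⇒ x=2/(-4/5)=-2.5000
Confirm numerically:
  x=-1.954: |R|=0.63460 <1
  x=-1.210: |R|=0.07939 <1
  x=-1.057: |R|=0.04404 <1
  x=-1.028: |R|=0.06783 <1
  x=-2.795: |R|=1.18445 >1
  x=-2.674: |R|=1.10983 >1
Stable set (-2.5000, 0).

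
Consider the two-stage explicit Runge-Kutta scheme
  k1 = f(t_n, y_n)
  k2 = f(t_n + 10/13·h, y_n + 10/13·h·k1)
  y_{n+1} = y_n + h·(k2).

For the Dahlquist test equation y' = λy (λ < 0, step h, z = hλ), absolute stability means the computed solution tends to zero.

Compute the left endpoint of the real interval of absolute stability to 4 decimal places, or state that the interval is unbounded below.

z* = -1.3000.

Set f=λy, z=hλ:
  k1=λy_n ⇒ h·k1=z·y_n;  k2=λ(1+10/13z)y_n ⇒ h·k2=z(1+10/13z)y_n
  y_{n+1}/y_n = 1 + z(1+10/13z) = 1 + z + 10/13z²
  so R(z) = 1 + z + 10/13z².

Boundary: |R(x)|=1, x<0.
x=-1.28: |R|=0.9803
R=1: x+10/13x²=0 ⇒ x=−13/10=-1.3000; min R=1−1/(4·10/13)=0.6750>−1
Confirm numerically:
  x=-1.267: |R|=0.96784 <1
  x=-0.956: |R|=0.74703 <1
  x=-0.653: |R|=0.67501 <1
  x=-1.864: |R|=1.80869 >1
  x=-1.776: |R|=1.65029 >1
  x=-1.767: |R|=1.63476 >1
So |R|<1 on (-1.3000, 0).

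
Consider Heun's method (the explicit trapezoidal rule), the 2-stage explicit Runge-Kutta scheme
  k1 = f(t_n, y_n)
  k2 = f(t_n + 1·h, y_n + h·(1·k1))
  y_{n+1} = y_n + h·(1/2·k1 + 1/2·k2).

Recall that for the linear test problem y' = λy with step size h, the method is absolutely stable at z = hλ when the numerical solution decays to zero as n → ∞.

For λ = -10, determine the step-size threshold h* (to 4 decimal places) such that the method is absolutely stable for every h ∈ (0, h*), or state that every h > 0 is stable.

On y'=λy, z=hλ:
  order 2, 2-stage ⇒ R(z)=1+z+z^2/2
  (e.g. R(-0.88)=0.50720, |R|=0.50720)

Find x<0 with |R(x)|<1.
x=-0.88: |R|=0.5072
|R(-2.07)|=1.0724 |R(-1.37)|=0.5685 |R(-0.89)|=0.5061
Bisect:
  x_lo=-2.7473 |R|=2.0265  x_hi=-0.2926 |R|=0.7502
  mid=-1.51993 |R|=0.63516 →hi
  mid=-2.13360 |R|=1.14252 →lo
  mid=-1.82676 |R|=0.84177 →hi
  mid=-1.98018 |R|=0.98038 →hi
  mid=-2.05689 |R|=1.05851 →lo
  mid=-2.01854 |R|=1.01871 →lo
  mid=-1.99936 |R|=0.99936 →hi
  mid=-2.00895 |R|=1.00899 →lo
  mid=-2.00415 |R|=1.00416 →lo
  mid=-2.00176 |R|=1.00176 →lo
  ...
  [-2.00011,-1.99996] ⇒ x*=-2.0000
Interval (-2.0000, 0).

(-2.0000,0); λ=-10 ⇒ h* = 0.2000.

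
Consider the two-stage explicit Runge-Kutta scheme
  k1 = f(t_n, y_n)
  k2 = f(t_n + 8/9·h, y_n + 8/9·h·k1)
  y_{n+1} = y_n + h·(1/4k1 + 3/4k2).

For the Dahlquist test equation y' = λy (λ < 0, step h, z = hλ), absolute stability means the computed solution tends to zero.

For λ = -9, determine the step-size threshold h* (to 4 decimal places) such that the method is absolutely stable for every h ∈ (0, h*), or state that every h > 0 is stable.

With y'=λy (z=hλ):
  k1=λy_n ⇒ h·k1=z·y_n;  k2=λ(1+8/9z)y_n ⇒ h·k2=z(1+8/9z)y_n
  y_{n+1}/y_n = 1 + 1/4z + 3/4z(1+8/9z) = 1 + z + 2/3z²
  Hence R(z) = 1 + z + 2/3z².

Boundary: |R(x)|=1, x<0.
x=-1.11: |R|=0.7114
R=1: x+2/3x²=0 ⇒ x=−3/2=-1.5000; min R=1−1/(4·2/3)=0.6250>−1
Confirm numerically:
  x=-1.229: |R|=0.77796 <1
  x=-0.715: |R|=0.62582 <1
  x=-0.706: |R|=0.62629 <1
  x=-1.981: |R|=1.63524 >1
  x=-1.717: |R|=1.24839 >1
  x=-1.609: |R|=1.11692 >1
Interval (-1.5000, 0).

(-1.5000,0); λ=-9 ⇒ h* = (3/2)/9 = 0.1667.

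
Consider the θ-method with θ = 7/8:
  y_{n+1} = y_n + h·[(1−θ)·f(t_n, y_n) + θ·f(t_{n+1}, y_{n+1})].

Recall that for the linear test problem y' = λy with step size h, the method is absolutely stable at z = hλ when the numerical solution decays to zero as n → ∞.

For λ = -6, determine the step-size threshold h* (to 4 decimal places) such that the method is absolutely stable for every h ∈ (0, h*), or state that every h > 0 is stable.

interval (−∞, 0). Any h>0 works for λ=-6.

With y'=λy (z=hλ):
  y_{n+1} = y_n + z·[1/8·y_n + 7/8·y_{n+1}] ⇒ (1 − 7/8z)y_{n+1} = (1 + 1/8z)y_n
  so R(z) = (1 + 1/8z)/(1 − 7/8z).

Need |R(x)|<1, x<0.
x=-1.3: |R|=0.3918
x=-2: |R|=0.2727
x=-10: |R|=0.0256
x=-100: |R|=0.1299
θ=7/8≥1/2 ⇒ |1+1/8x|<|1−7/8x| ∀x<0 ⇒ unbounded interval.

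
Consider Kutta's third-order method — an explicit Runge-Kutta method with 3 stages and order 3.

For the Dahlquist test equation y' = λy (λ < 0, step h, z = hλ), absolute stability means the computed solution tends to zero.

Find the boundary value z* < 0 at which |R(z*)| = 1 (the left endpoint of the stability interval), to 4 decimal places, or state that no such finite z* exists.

On y'=λy, z=hλ:
  order 3, 3-stage ⇒ R(z)=1+z+z^2/2+z^3/6
  (e.g. R(-1.21)=0.22679, |R|=0.22679)

Boundary: |R(x)|=1, x<0.
x=-1.21: |R|=0.2268
|R(-2.03)|=0.3638 |R(-1.43)|=0.1051 |R(-1.19)|=0.2372
Bisect:
  x_lo=-3.0843 |R|=2.2180  x_hi=-0.2934 |R|=0.7454
  mid=-1.68885 |R|=0.06557 →hi
  mid=-2.38658 |R|=0.80427 →hi
  mid=-2.73545 |R|=1.40553 →lo
  mid=-2.56102 |R|=1.08115 →lo
  mid=-2.47380 |R|=0.93710 →hi
  mid=-2.51741 |R|=1.00768 →lo
  mid=-2.49560 |R|=0.97204 →hi
  ...
  [-2.51281,-2.51264] ⇒ x*=-2.5127
So |R|<1 on (-2.5127, 0).

z* = -2.5127.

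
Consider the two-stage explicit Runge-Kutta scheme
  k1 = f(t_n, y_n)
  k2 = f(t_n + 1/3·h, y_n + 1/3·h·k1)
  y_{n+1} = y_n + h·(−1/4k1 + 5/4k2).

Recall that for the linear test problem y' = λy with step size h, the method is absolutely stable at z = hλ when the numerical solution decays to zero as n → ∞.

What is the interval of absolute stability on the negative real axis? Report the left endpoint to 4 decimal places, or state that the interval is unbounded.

Test eqn y'=λy, z=hλ:
  k1=λy_n ⇒ h·k1=z·y_n;  k2=λ(1+1/3z)y_n ⇒ h·k2=z(1+1/3z)y_n
  y_{n+1}/y_n = 1 − 1/4z + 5/4z(1+1/3z) = 1 + z + 5/12z²
  so R(z) = 1 + z + 5/12z².

Need |R(x)|<1, x<0.
x=-0.55: |R|=0.5760
R=1: x+5/12x²=0 ⇒ x=−12/5=-2.4000; min R=1−1/(4·5/12)=0.4000>−1
Confirm numerically:
  x=-2.136: |R|=0.76504 <1
  x=-2.113: |R|=0.74732 <1
  x=-1.828: |R|=0.56433 <1
  x=-1.242: |R|=0.40074 <1
  x=-2.777: |R|=1.43622 >1
  x=-2.738: |R|=1.38560 >1
So |R|<1 on (-2.4000, 0).

(-2.4000, 0).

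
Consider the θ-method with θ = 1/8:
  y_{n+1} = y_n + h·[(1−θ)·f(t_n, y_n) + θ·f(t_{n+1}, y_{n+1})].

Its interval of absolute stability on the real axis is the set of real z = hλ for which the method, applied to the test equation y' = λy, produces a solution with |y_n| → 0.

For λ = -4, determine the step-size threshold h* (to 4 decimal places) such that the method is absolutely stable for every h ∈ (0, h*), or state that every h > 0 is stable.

(-2.6667,0); λ=-4 ⇒ h* = (8/3)/4 = 0.6667.

On y'=λy, z=hλ:
  y_{n+1} = y_n + z·[7/8·y_n + 1/8·y_{n+1}] ⇒ (1 − 1/8z)y_{n+1} = (1 + 7/8z)y_n
  R(z) = (1 + 7/8z)/(1 − 1/8z).

Solve |R(x)|<1 on ℝ⁻.
x=-0.83: |R|=0.2480
R=−1: 1+7/8x = −1+1/8x ⇒ -3/4x=2 ⇒ x=2/(-3/4)=-2.6667
Confirm numerically:
  x=-2.391: |R|=0.84082 <1
  x=-1.803: |R|=0.47139 <1
  x=-1.736: |R|=0.42646 <1
  x=-3.210: |R|=1.29081 >1
  x=-3.086: |R|=1.22695 >1
  x=-2.749: |R|=1.04596 >1
Interval (-2.6667, 0).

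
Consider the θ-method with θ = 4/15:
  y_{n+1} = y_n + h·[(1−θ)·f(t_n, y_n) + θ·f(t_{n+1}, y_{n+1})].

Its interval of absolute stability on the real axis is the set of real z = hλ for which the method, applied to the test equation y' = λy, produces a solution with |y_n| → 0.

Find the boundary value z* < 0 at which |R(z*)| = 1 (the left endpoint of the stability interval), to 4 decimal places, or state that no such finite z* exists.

z* = -4.2857.

Test eqn y'=λy, z=hλ:
  y_{n+1} = y_n + z·[11/15·y_n + 4/15·y_{n+1}] ⇒ (1 − 4/15z)y_{n+1} = (1 + 11/15z)y_n
  Hence R(z) = (1 + 11/15z)/(1 − 4/15z).

Boundary: |R(x)|=1, x<0.
x=-0.71: |R|=0.4030
R=−1: 1+11/15x = −1+4/15x ⇒ -7/15x=2 ⇒ x=2/(-7/15)=-4.2857
Confirm numerically:
  x=-4.135: |R|=0.96655 <1
  x=-2.960: |R|=0.65425 <1
  x=-2.794: |R|=0.60108 <1
  x=-4.859: |R|=1.11654 >1
  x=-4.315: |R|=1.00635 >1
Interval (-4.2857, 0).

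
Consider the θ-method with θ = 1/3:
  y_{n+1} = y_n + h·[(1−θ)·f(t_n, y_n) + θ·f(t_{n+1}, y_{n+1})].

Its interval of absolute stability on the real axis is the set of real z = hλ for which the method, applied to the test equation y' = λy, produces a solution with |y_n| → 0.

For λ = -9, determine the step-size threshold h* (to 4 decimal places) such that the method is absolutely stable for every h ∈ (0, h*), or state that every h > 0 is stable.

(-6.0000,0); λ=-9 ⇒ h* = (6)/9 = 0.6667.

Set f=λy, z=hλ:
  y_{n+1} = y_n + z·[2/3·y_n + 1/3·y_{n+1}] ⇒ (1 − 1/3z)y_{n+1} = (1 + 2/3z)y_n
  R(z) = (1 + 2/3z)/(1 − 1/3z).

Find x<0 with |R(x)|<1.
x=-0.37: |R|=0.6706
R=−1: 1+2/3x = −1+1/3x ⇒ -1/3x=2 ⇒ x=2/(-1/3)=-6.0000
Confirm numerically:
  x=-5.703: |R|=0.96587 <1
  x=-5.689: |R|=0.96421 <1
  x=-4.005: |R|=0.71520 <1
  x=-3.558: |R|=0.62763 <1
  x=-6.338: |R|=1.03620 >1
  x=-6.196: |R|=1.02131 >1
Stable set (-6.0000, 0).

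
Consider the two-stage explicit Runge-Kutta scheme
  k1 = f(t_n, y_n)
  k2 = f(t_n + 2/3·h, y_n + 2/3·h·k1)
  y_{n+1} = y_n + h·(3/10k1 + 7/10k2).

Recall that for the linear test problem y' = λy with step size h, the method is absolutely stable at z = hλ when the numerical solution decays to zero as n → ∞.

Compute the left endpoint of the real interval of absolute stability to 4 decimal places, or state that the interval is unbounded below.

Test eqn y'=λy, z=hλ:
  k1=λy_n ⇒ h·k1=z·y_n;  k2=λ(1+2/3z)y_n ⇒ h·k2=z(1+2/3z)y_n
  y_{n+1}/y_n = 1 + 3/10z + 7/10z(1+2/3z) = 1 + z + 7/15z²
  so R(z) = 1 + z + 7/15z².

Need |R(x)|<1, x<0.
x=-1.08: |R|=0.4643
R=1: x+7/15x²=0 ⇒ x=−15/7=-2.1429; min R=1−1/(4·7/15)=0.4643>−1
Confirm numerically:
  x=-1.416: |R|=0.51969 <1
  x=-1.370: |R|=0.50589 <1
  x=-0.978: |R|=0.46836 <1
  x=-0.952: |R|=0.47094 <1
  x=-2.535: |R|=1.46391 >1
  x=-2.322: |R|=1.19412 >1
  x=-2.222: |R|=1.08207 >1
Stable set (-2.1429, 0).

z* = -2.1429.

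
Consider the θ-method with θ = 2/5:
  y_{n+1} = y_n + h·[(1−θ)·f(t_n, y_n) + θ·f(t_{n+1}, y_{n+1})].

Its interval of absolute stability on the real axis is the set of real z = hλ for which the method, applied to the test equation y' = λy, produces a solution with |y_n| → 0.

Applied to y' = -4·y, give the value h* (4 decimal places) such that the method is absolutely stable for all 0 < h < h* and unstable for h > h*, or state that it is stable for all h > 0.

With y'=λy (z=hλ):
  y_{n+1} = y_n + z·[3/5·y_n + 2/5·y_{n+1}] ⇒ (1 − 2/5z)y_{n+1} = (1 + 3/5z)y_n
  R(z) = (1 + 3/5z)/(1 − 2/5z).

Find x<0 with |R(x)|<1.
x=-1.78: |R|=0.0397
R=−1: 1+3/5x = −1+2/5x ⇒ -1/5x=2 ⇒ x=2/(-1/5)=-10.0000
Confirm numerically:
  x=-9.475: |R|=0.97808 <1
  x=-6.141: |R|=0.77670 <1
  x=-5.379: |R|=0.70675 <1
  x=-4.044: |R|=0.54493 <1
  x=-10.504: |R|=1.01938 >1
  x=-10.092: |R|=1.00365 >1
  x=-10.056: |R|=1.00223 >1
So |R|<1 on (-10.0000, 0).

(-10.0000,0); λ=-4 ⇒ h* = (10)/4 = 2.5000.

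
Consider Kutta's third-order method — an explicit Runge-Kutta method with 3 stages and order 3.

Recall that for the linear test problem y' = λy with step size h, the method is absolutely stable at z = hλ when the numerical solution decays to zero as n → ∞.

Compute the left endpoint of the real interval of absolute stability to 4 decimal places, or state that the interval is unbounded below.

left endpoint -2.5127.

Set f=λy, z=hλ:
  order 3, 3-stage ⇒ R(z)=1+z+z^2/2+z^3/6
  (e.g. R(-1.55)=0.03060, |R|=0.03060)

Need |R(x)|<1, x<0.
x=-1.55: |R|=0.0306
|R(-1.15)|=0.2578 |R(-0.97)|=0.3483 |R(-0.86)|=0.4038
Bisect:
  x_lo=-2.9785 |R|=1.9466  x_hi=-0.1661 |R|=0.8470
  mid=-1.57226 |R|=0.01597 →hi
  mid=-2.27537 |R|=0.65010 →hi
  mid=-2.62692 |R|=1.19784 →lo
  mid=-2.45115 |R|=0.90155 →hi
  mid=-2.53903 |R|=1.04375 →lo
  mid=-2.49509 |R|=0.97121 →hi
  mid=-2.51706 |R|=1.00711 →lo
  mid=-2.50608 |R|=0.98907 →hi
  mid=-2.51157 |R|=0.99807 →hi
  mid=-2.51432 |R|=1.00258 →lo
  ...
  [-2.51277,-2.51260] ⇒ x*=-2.5127
So |R|<1 on (-2.5127, 0).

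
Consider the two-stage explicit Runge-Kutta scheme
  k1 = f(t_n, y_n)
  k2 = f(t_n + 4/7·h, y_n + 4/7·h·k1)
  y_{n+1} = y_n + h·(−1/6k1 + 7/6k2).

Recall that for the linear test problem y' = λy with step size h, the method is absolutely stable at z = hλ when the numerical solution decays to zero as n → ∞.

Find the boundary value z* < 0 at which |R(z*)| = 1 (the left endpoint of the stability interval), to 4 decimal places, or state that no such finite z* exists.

Test eqn y'=λy, z=hλ:
  k1=λy_n ⇒ h·k1=z·y_n;  k2=λ(1+4/7z)y_n ⇒ h·k2=z(1+4/7z)y_n
  y_{n+1}/y_n = 1 − 1/6z + 7/6z(1+4/7z) = 1 + z + 2/3z²
  so R(z) = 1 + z + 2/3z².

Need |R(x)|<1, x<0.
x=-0.32: |R|=0.7483
R=1: x+2/3x²=0 ⇒ x=−3/2=-1.5000; min R=1−1/(4·2/3)=0.6250>−1
Confirm numerically:
  x=-1.236: |R|=0.78246 <1
  x=-0.738: |R|=0.62510 <1
  x=-0.713: |R|=0.62591 <1
  x=-2.061: |R|=1.77081 >1
  x=-1.851: |R|=1.43313 >1
  x=-1.577: |R|=1.08095 >1
Interval (-1.5000, 0).

left endpoint -1.5000.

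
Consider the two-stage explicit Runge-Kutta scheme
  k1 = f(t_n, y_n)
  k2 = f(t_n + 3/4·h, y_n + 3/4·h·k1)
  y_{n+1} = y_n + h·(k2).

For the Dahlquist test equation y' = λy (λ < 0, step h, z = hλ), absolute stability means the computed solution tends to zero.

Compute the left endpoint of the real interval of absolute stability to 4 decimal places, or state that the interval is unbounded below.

Test eqn y'=λy, z=hλ:
  k1=λy_n ⇒ h·k1=z·y_n;  k2=λ(1+3/4z)y_n ⇒ h·k2=z(1+3/4z)y_n
  y_{n+1}/y_n = 1 + z(1+3/4z) = 1 + z + 3/4z²
  ⇒ R(z) = 1 + z + 3/4z².

Boundary: |R(x)|=1, x<0.
x=-1.09: |R|=0.8011
R=1: x+3/4x²=0 ⇒ x=−4/3=-1.3333; min R=1−1/(4·3/4)=0.6667>−1
Confirm numerically:
  x=-1.258: |R|=0.92892 <1
  x=-1.082: |R|=0.79604 <1
  x=-0.693: |R|=0.66719 <1
  x=-1.590: |R|=1.30608 >1
  x=-1.495: |R|=1.18127 >1
  x=-1.408: |R|=1.07885 >1
So |R|<1 on (-1.3333, 0).

left endpoint -1.3333.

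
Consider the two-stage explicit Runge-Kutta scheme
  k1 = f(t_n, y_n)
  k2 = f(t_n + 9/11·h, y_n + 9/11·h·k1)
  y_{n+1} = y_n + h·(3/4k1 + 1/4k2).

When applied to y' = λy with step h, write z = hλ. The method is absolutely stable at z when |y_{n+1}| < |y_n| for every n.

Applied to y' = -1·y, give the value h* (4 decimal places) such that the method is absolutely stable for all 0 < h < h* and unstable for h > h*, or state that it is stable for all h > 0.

On y'=λy, z=hλ:
  k1=λy_n ⇒ h·k1=z·y_n;  k2=λ(1+9/11z)y_n ⇒ h·k2=z(1+9/11z)y_n
  y_{n+1}/y_n = 1 + 3/4z + 1/4z(1+9/11z) = 1 + z + 9/44z²
  ⇒ R(z) = 1 + z + 9/44z².

Find x<0 with |R(x)|<1.
x=-0.73: |R|=0.3790
R=1: x+9/44x²=0 ⇒ x=−44/9=-4.8889; min R=1−1/(4·9/44)=-0.2222>−1
Confirm numerically:
  x=-4.684: |R|=0.80370 <1
  x=-3.492: |R|=0.00224 <1
  x=-3.368: |R|=0.04775 <1
  x=-2.965: |R|=0.16679 <1
  x=-5.472: |R|=1.65266 >1
  x=-5.287: |R|=1.43053 >1
So |R|<1 on (-4.8889, 0).

(-4.8889,0); λ=-1 ⇒ h* = (44/9)/1 = 4.8889.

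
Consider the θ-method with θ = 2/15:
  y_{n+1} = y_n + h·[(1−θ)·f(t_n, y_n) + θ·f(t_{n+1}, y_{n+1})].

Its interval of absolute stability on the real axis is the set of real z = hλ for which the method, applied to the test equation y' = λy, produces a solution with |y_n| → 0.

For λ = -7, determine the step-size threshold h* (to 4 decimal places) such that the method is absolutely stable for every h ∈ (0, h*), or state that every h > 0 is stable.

Test eqn y'=λy, z=hλ:
  y_{n+1} = y_n + z·[13/15·y_n + 2/15·y_{n+1}] ⇒ (1 − 2/15z)y_{n+1} = (1 + 13/15z)y_n
  Hence R(z) = (1 + 13/15z)/(1 − 2/15z).

Need |R(x)|<1, x<0.
x=-0.82: |R|=0.2608
R=−1: 1+13/15x = −1+2/15x ⇒ -11/15x=2 ⇒ x=2/(-11/15)=-2.7273
Confirm numerically:
  x=-2.586: |R|=0.92296 <1
  x=-1.923: |R|=0.53056 <1
  x=-1.855: |R|=0.48717 <1
  x=-1.142: |R|=0.00891 <1
  x=-3.030: |R|=1.15812 >1
  x=-3.013: |R|=1.14948 >1
Stable set (-2.7273, 0).

(-2.7273,0); λ=-7 ⇒ h* = (30/11)/7 = 0.3896.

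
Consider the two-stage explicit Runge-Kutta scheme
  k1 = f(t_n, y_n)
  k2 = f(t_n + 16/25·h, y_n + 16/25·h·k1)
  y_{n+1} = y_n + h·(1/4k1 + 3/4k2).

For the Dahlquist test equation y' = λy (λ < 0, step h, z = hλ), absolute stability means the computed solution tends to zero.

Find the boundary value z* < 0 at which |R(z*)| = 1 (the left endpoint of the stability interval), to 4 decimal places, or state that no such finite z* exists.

left endpoint -2.0833.

Test eqn y'=λy, z=hλ:
  k1=λy_n ⇒ h·k1=z·y_n;  k2=λ(1+16/25z)y_n ⇒ h·k2=z(1+16/25z)y_n
  y_{n+1}/y_n = 1 + 1/4z + 3/4z(1+16/25z) = 1 + z + 12/25z²
  ⇒ R(z) = 1 + z + 12/25z².

Solve |R(x)|<1 on ℝ⁻.
x=-0.61: |R|=0.5686
R=1: x+12/25x²=0 ⇒ x=−25/12=-2.0833; min R=1−1/(4·12/25)=0.4792>−1
Confirm numerically:
  x=-2.040: |R|=0.95757 <1
  x=-1.758: |R|=0.72547 <1
  x=-1.728: |R|=0.70527 <1
  x=-1.252: |R|=0.50040 <1
  x=-2.621: |R|=1.67643 >1
  x=-2.235: |R|=1.16271 >1
Stable set (-2.0833, 0).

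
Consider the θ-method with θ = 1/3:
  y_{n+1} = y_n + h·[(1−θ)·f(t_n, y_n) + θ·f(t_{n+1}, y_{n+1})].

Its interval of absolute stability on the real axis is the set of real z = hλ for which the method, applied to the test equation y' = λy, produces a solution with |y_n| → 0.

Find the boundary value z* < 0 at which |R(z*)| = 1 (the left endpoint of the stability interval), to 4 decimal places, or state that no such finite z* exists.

z* = -6.0000.

Set f=λy, z=hλ:
  y_{n+1} = y_n + z·[2/3·y_n + 1/3·y_{n+1}] ⇒ (1 − 1/3z)y_{n+1} = (1 + 2/3z)y_n
  Hence R(z) = (1 + 2/3z)/(1 − 1/3z).

Solve |R(x)|<1 on ℝ⁻.
x=-0.39: |R|=0.6549
R=−1: 1+2/3x = −1+1/3x ⇒ -1/3x=2 ⇒ x=2/(-1/3)=-6.0000
Confirm numerically:
  x=-5.629: |R|=0.95701 <1
  x=-5.432: |R|=0.93264 <1
  x=-3.180: |R|=0.54369 <1
  x=-6.562: |R|=1.05877 >1
  x=-6.311: |R|=1.03340 >1
So |R|<1 on (-6.0000, 0).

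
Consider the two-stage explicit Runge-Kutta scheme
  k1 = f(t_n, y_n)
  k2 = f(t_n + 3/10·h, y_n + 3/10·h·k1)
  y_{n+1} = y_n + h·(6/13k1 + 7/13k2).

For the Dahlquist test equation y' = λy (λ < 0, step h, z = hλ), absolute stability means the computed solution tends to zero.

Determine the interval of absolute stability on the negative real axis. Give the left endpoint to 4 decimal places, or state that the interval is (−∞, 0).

On y'=λy, z=hλ:
  k1=λy_n ⇒ h·k1=z·y_n;  k2=λ(1+3/10z)y_n ⇒ h·k2=z(1+3/10z)y_n
  y_{n+1}/y_n = 1 + 6/13z + 7/13z(1+3/10z) = 1 + z + 21/130z²
  R(z) = 1 + z + 21/130z².

Find x<0 with |R(x)|<1.
x=-1.79: |R|=0.2724
R=1: x+21/130x²=0 ⇒ x=−130/21=-6.1905; min R=1−1/(4·21/130)=-0.5476>−1
Confirm numerically:
  x=-4.905: |R|=0.01854 <1
  x=-3.951: |R|=0.42932 <1
  x=-2.705: |R|=0.52302 <1
  x=-6.754: |R|=1.61482 >1
  x=-6.568: |R|=1.40055 >1
Interval (-6.1905, 0).

z∈(-6.1905,0).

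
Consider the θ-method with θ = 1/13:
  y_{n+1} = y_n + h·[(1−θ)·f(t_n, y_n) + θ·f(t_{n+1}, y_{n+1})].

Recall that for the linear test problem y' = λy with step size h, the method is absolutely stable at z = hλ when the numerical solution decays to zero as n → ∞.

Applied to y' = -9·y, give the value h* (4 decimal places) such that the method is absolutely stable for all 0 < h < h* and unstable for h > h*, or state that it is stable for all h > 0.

(-2.3636,0); λ=-9 ⇒ h* = (26/11)/9 = 0.2626.

Set f=λy, z=hλ:
  y_{n+1} = y_n + z·[12/13·y_n + 1/13·y_{n+1}] ⇒ (1 − 1/13z)y_{n+1} = (1 + 12/13z)y_n
  ⇒ R(z) = (1 + 12/13z)/(1 − 1/13z).

Find x<0 with |R(x)|<1.
x=-0.96: |R|=0.1060
R=−1: 1+12/13x = −1+1/13x ⇒ -11/13x=2 ⇒ x=2/(-11/13)=-2.3636
Confirm numerically:
  x=-2.286: |R|=0.94413 <1
  x=-1.680: |R|=0.48774 <1
  x=-1.107: |R|=0.02013 <1
  x=-2.854: |R|=1.34023 >1
  x=-2.806: |R|=1.30786 >1
So |R|<1 on (-2.3636, 0).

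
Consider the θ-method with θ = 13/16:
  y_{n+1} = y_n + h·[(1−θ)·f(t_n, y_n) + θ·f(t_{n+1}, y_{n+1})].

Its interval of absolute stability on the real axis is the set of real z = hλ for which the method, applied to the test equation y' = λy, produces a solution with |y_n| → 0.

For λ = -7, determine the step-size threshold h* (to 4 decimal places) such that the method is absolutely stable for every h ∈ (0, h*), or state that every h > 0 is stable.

With y'=λy (z=hλ):
  y_{n+1} = y_n + z·[3/16·y_n + 13/16·y_{n+1}] ⇒ (1 − 13/16z)y_{n+1} = (1 + 3/16z)y_n
  Hence R(z) = (1 + 3/16z)/(1 − 13/16z).

Need |R(x)|<1, x<0.
x=-0.84: |R|=0.5007
x=-2: |R|=0.2381
x=-10: |R|=0.0959
x=-100: |R|=0.2158
θ=13/16≥1/2 ⇒ |1+3/16x|<|1−13/16x| ∀x<0 ⇒ unbounded interval.

interval (−∞, 0). Any h>0 works for λ=-7.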